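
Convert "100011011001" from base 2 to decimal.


Input: "100011011001" in base 2
Positional expansion:
  Digit '1' (value 1) x 2^11 = 2048
  Digit '0' (value 0) x 2^10 = 0
  Digit '0' (value 0) x 2^9 = 0
  Digit '0' (value 0) x 2^8 = 0
  Digit '1' (value 1) x 2^7 = 128
  Digit '1' (value 1) x 2^6 = 64
  Digit '0' (value 0) x 2^5 = 0
  Digit '1' (value 1) x 2^4 = 16
  Digit '1' (value 1) x 2^3 = 8
  Digit '0' (value 0) x 2^2 = 0
  Digit '0' (value 0) x 2^1 = 0
  Digit '1' (value 1) x 2^0 = 1
Sum = 2265

2265


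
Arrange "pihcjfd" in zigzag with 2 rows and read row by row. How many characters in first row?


Zigzag "pihcjfd" into 2 rows:
Placing characters:
  'p' => row 0
  'i' => row 1
  'h' => row 0
  'c' => row 1
  'j' => row 0
  'f' => row 1
  'd' => row 0
Rows:
  Row 0: "phjd"
  Row 1: "icf"
First row length: 4

4


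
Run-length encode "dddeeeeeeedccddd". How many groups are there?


Input: dddeeeeeeedccddd
Scanning for consecutive runs:
  Group 1: 'd' x 3 (positions 0-2)
  Group 2: 'e' x 7 (positions 3-9)
  Group 3: 'd' x 1 (positions 10-10)
  Group 4: 'c' x 2 (positions 11-12)
  Group 5: 'd' x 3 (positions 13-15)
Total groups: 5

5


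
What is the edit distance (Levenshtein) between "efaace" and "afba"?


Computing edit distance: "efaace" -> "afba"
DP table:
           a    f    b    a
      0    1    2    3    4
  e   1    1    2    3    4
  f   2    2    1    2    3
  a   3    2    2    2    2
  a   4    3    3    3    2
  c   5    4    4    4    3
  e   6    5    5    5    4
Edit distance = dp[6][4] = 4

4


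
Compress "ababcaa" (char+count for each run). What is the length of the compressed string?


Input: ababcaa
Runs:
  'a' x 1 => "a1"
  'b' x 1 => "b1"
  'a' x 1 => "a1"
  'b' x 1 => "b1"
  'c' x 1 => "c1"
  'a' x 2 => "a2"
Compressed: "a1b1a1b1c1a2"
Compressed length: 12

12


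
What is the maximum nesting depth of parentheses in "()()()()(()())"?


Input: "()()()()(()())"
Tracking depth:
  Position 0 '(': depth becomes 1
  Position 1 ')': depth becomes 0
  Position 2 '(': depth becomes 1
  Position 3 ')': depth becomes 0
  Position 4 '(': depth becomes 1
  Position 5 ')': depth becomes 0
  Position 6 '(': depth becomes 1
  Position 7 ')': depth becomes 0
  Position 8 '(': depth becomes 1
  Position 9 '(': depth becomes 2
  Position 10 ')': depth becomes 1
  Position 11 '(': depth becomes 2
  Position 12 ')': depth becomes 1
  Position 13 ')': depth becomes 0
Maximum depth reached: 2

2


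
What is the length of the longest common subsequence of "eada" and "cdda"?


LCS of "eada" and "cdda"
DP table:
           c    d    d    a
      0    0    0    0    0
  e   0    0    0    0    0
  a   0    0    0    0    1
  d   0    0    1    1    1
  a   0    0    1    1    2
LCS length = dp[4][4] = 2

2


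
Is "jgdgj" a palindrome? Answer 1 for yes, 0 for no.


Input: jgdgj
Reversed: jgdgj
  Compare pos 0 ('j') with pos 4 ('j'): match
  Compare pos 1 ('g') with pos 3 ('g'): match
Result: palindrome

1


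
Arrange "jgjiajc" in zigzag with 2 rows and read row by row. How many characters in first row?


Zigzag "jgjiajc" into 2 rows:
Placing characters:
  'j' => row 0
  'g' => row 1
  'j' => row 0
  'i' => row 1
  'a' => row 0
  'j' => row 1
  'c' => row 0
Rows:
  Row 0: "jjac"
  Row 1: "gij"
First row length: 4

4


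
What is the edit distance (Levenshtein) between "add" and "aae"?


Computing edit distance: "add" -> "aae"
DP table:
           a    a    e
      0    1    2    3
  a   1    0    1    2
  d   2    1    1    2
  d   3    2    2    2
Edit distance = dp[3][3] = 2

2


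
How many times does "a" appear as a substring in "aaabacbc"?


Searching for "a" in "aaabacbc"
Scanning each position:
  Position 0: "a" => MATCH
  Position 1: "a" => MATCH
  Position 2: "a" => MATCH
  Position 3: "b" => no
  Position 4: "a" => MATCH
  Position 5: "c" => no
  Position 6: "b" => no
  Position 7: "c" => no
Total occurrences: 4

4


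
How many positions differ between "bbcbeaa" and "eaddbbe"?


Comparing "bbcbeaa" and "eaddbbe" position by position:
  Position 0: 'b' vs 'e' => DIFFER
  Position 1: 'b' vs 'a' => DIFFER
  Position 2: 'c' vs 'd' => DIFFER
  Position 3: 'b' vs 'd' => DIFFER
  Position 4: 'e' vs 'b' => DIFFER
  Position 5: 'a' vs 'b' => DIFFER
  Position 6: 'a' vs 'e' => DIFFER
Positions that differ: 7

7


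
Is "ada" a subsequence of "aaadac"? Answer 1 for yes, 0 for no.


Check if "ada" is a subsequence of "aaadac"
Greedy scan:
  Position 0 ('a'): matches sub[0] = 'a'
  Position 1 ('a'): no match needed
  Position 2 ('a'): no match needed
  Position 3 ('d'): matches sub[1] = 'd'
  Position 4 ('a'): matches sub[2] = 'a'
  Position 5 ('c'): no match needed
All 3 characters matched => is a subsequence

1


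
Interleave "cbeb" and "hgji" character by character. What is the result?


Interleaving "cbeb" and "hgji":
  Position 0: 'c' from first, 'h' from second => "ch"
  Position 1: 'b' from first, 'g' from second => "bg"
  Position 2: 'e' from first, 'j' from second => "ej"
  Position 3: 'b' from first, 'i' from second => "bi"
Result: chbgejbi

chbgejbi


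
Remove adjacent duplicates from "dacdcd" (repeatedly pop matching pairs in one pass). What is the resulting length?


Input: dacdcd
Stack-based adjacent duplicate removal:
  Read 'd': push. Stack: d
  Read 'a': push. Stack: da
  Read 'c': push. Stack: dac
  Read 'd': push. Stack: dacd
  Read 'c': push. Stack: dacdc
  Read 'd': push. Stack: dacdcd
Final stack: "dacdcd" (length 6)

6


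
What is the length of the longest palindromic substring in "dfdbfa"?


Input: "dfdbfa"
Checking substrings for palindromes:
  [0:3] "dfd" (len 3) => palindrome
Longest palindromic substring: "dfd" with length 3

3


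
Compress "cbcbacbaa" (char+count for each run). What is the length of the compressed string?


Input: cbcbacbaa
Runs:
  'c' x 1 => "c1"
  'b' x 1 => "b1"
  'c' x 1 => "c1"
  'b' x 1 => "b1"
  'a' x 1 => "a1"
  'c' x 1 => "c1"
  'b' x 1 => "b1"
  'a' x 2 => "a2"
Compressed: "c1b1c1b1a1c1b1a2"
Compressed length: 16

16


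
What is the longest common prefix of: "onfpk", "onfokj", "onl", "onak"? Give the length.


Words: onfpk, onfokj, onl, onak
  Position 0: all 'o' => match
  Position 1: all 'n' => match
  Position 2: ('f', 'f', 'l', 'a') => mismatch, stop
LCP = "on" (length 2)

2


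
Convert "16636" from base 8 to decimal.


Input: "16636" in base 8
Positional expansion:
  Digit '1' (value 1) x 8^4 = 4096
  Digit '6' (value 6) x 8^3 = 3072
  Digit '6' (value 6) x 8^2 = 384
  Digit '3' (value 3) x 8^1 = 24
  Digit '6' (value 6) x 8^0 = 6
Sum = 7582

7582


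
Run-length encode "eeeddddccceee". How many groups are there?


Input: eeeddddccceee
Scanning for consecutive runs:
  Group 1: 'e' x 3 (positions 0-2)
  Group 2: 'd' x 4 (positions 3-6)
  Group 3: 'c' x 3 (positions 7-9)
  Group 4: 'e' x 3 (positions 10-12)
Total groups: 4

4


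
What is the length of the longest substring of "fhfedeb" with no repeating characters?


Input: "fhfedeb"
Sliding window (track last position of each char):
  Position 0 ('f'): window [0,0] length 1 -- new best
  Position 1 ('h'): window [0,1] length 2 -- new best
  Position 2 ('f'): repeat (last at 0), move window start to 1
  Position 2 ('f'): window [1,2] length 2
  Position 3 ('e'): window [1,3] length 3 -- new best
  Position 4 ('d'): window [1,4] length 4 -- new best
  Position 5 ('e'): repeat (last at 3), move window start to 4
  Position 5 ('e'): window [4,5] length 2
  Position 6 ('b'): window [4,6] length 3
Longest substring with no repeats: "hfed" with length 4

4


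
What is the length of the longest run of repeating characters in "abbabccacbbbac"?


Input: "abbabccacbbbac"
Scanning for longest run:
  Position 1 ('b'): new char, reset run to 1
  Position 2 ('b'): continues run of 'b', length=2
  Position 3 ('a'): new char, reset run to 1
  Position 4 ('b'): new char, reset run to 1
  Position 5 ('c'): new char, reset run to 1
  Position 6 ('c'): continues run of 'c', length=2
  Position 7 ('a'): new char, reset run to 1
  Position 8 ('c'): new char, reset run to 1
  Position 9 ('b'): new char, reset run to 1
  Position 10 ('b'): continues run of 'b', length=2
  Position 11 ('b'): continues run of 'b', length=3
  Position 12 ('a'): new char, reset run to 1
  Position 13 ('c'): new char, reset run to 1
Longest run: 'b' with length 3

3


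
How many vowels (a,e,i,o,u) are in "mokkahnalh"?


Input: mokkahnalh
Checking each character:
  'm' at position 0: consonant
  'o' at position 1: vowel (running total: 1)
  'k' at position 2: consonant
  'k' at position 3: consonant
  'a' at position 4: vowel (running total: 2)
  'h' at position 5: consonant
  'n' at position 6: consonant
  'a' at position 7: vowel (running total: 3)
  'l' at position 8: consonant
  'h' at position 9: consonant
Total vowels: 3

3


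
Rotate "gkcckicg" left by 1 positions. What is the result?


Input: "gkcckicg", rotate left by 1
First 1 characters: "g"
Remaining characters: "kcckicg"
Concatenate remaining + first: "kcckicg" + "g" = "kcckicgg"

kcckicgg


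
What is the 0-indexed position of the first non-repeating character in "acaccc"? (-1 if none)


Input: acaccc
Character frequencies:
  'a': 2
  'c': 4
Scanning left to right for freq == 1:
  Position 0 ('a'): freq=2, skip
  Position 1 ('c'): freq=4, skip
  Position 2 ('a'): freq=2, skip
  Position 3 ('c'): freq=4, skip
  Position 4 ('c'): freq=4, skip
  Position 5 ('c'): freq=4, skip
  No unique character found => answer = -1

-1


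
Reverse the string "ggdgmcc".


Input: ggdgmcc
Reading characters right to left:
  Position 6: 'c'
  Position 5: 'c'
  Position 4: 'm'
  Position 3: 'g'
  Position 2: 'd'
  Position 1: 'g'
  Position 0: 'g'
Reversed: ccmgdgg

ccmgdgg


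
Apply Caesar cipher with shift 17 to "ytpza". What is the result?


Caesar cipher: shift "ytpza" by 17
  'y' (pos 24) + 17 = pos 15 = 'p'
  't' (pos 19) + 17 = pos 10 = 'k'
  'p' (pos 15) + 17 = pos 6 = 'g'
  'z' (pos 25) + 17 = pos 16 = 'q'
  'a' (pos 0) + 17 = pos 17 = 'r'
Result: pkgqr

pkgqr


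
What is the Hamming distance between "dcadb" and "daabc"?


Comparing "dcadb" and "daabc" position by position:
  Position 0: 'd' vs 'd' => same
  Position 1: 'c' vs 'a' => differ
  Position 2: 'a' vs 'a' => same
  Position 3: 'd' vs 'b' => differ
  Position 4: 'b' vs 'c' => differ
Total differences (Hamming distance): 3

3


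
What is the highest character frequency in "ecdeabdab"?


Input: ecdeabdab
Character counts:
  'a': 2
  'b': 2
  'c': 1
  'd': 2
  'e': 2
Maximum frequency: 2

2


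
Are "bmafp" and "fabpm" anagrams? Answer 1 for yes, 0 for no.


Strings: "bmafp", "fabpm"
Sorted first:  abfmp
Sorted second: abfmp
Sorted forms match => anagrams

1


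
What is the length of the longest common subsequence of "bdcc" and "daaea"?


LCS of "bdcc" and "daaea"
DP table:
           d    a    a    e    a
      0    0    0    0    0    0
  b   0    0    0    0    0    0
  d   0    1    1    1    1    1
  c   0    1    1    1    1    1
  c   0    1    1    1    1    1
LCS length = dp[4][5] = 1

1


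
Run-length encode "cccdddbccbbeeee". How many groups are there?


Input: cccdddbccbbeeee
Scanning for consecutive runs:
  Group 1: 'c' x 3 (positions 0-2)
  Group 2: 'd' x 3 (positions 3-5)
  Group 3: 'b' x 1 (positions 6-6)
  Group 4: 'c' x 2 (positions 7-8)
  Group 5: 'b' x 2 (positions 9-10)
  Group 6: 'e' x 4 (positions 11-14)
Total groups: 6

6


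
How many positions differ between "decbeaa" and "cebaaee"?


Comparing "decbeaa" and "cebaaee" position by position:
  Position 0: 'd' vs 'c' => DIFFER
  Position 1: 'e' vs 'e' => same
  Position 2: 'c' vs 'b' => DIFFER
  Position 3: 'b' vs 'a' => DIFFER
  Position 4: 'e' vs 'a' => DIFFER
  Position 5: 'a' vs 'e' => DIFFER
  Position 6: 'a' vs 'e' => DIFFER
Positions that differ: 6

6


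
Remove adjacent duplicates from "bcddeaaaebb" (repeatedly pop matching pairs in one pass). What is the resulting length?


Input: bcddeaaaebb
Stack-based adjacent duplicate removal:
  Read 'b': push. Stack: b
  Read 'c': push. Stack: bc
  Read 'd': push. Stack: bcd
  Read 'd': matches stack top 'd' => pop. Stack: bc
  Read 'e': push. Stack: bce
  Read 'a': push. Stack: bcea
  Read 'a': matches stack top 'a' => pop. Stack: bce
  Read 'a': push. Stack: bcea
  Read 'e': push. Stack: bceae
  Read 'b': push. Stack: bceaeb
  Read 'b': matches stack top 'b' => pop. Stack: bceae
Final stack: "bceae" (length 5)

5


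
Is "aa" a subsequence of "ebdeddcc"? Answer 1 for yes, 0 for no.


Check if "aa" is a subsequence of "ebdeddcc"
Greedy scan:
  Position 0 ('e'): no match needed
  Position 1 ('b'): no match needed
  Position 2 ('d'): no match needed
  Position 3 ('e'): no match needed
  Position 4 ('d'): no match needed
  Position 5 ('d'): no match needed
  Position 6 ('c'): no match needed
  Position 7 ('c'): no match needed
Only matched 0/2 characters => not a subsequence

0


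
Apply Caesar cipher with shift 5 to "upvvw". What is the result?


Caesar cipher: shift "upvvw" by 5
  'u' (pos 20) + 5 = pos 25 = 'z'
  'p' (pos 15) + 5 = pos 20 = 'u'
  'v' (pos 21) + 5 = pos 0 = 'a'
  'v' (pos 21) + 5 = pos 0 = 'a'
  'w' (pos 22) + 5 = pos 1 = 'b'
Result: zuaab

zuaab


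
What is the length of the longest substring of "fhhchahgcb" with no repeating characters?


Input: "fhhchahgcb"
Sliding window (track last position of each char):
  Position 0 ('f'): window [0,0] length 1 -- new best
  Position 1 ('h'): window [0,1] length 2 -- new best
  Position 2 ('h'): repeat (last at 1), move window start to 2
  Position 2 ('h'): window [2,2] length 1
  Position 3 ('c'): window [2,3] length 2
  Position 4 ('h'): repeat (last at 2), move window start to 3
  Position 4 ('h'): window [3,4] length 2
  Position 5 ('a'): window [3,5] length 3 -- new best
  Position 6 ('h'): repeat (last at 4), move window start to 5
  Position 6 ('h'): window [5,6] length 2
  Position 7 ('g'): window [5,7] length 3
  Position 8 ('c'): window [5,8] length 4 -- new best
  Position 9 ('b'): window [5,9] length 5 -- new best
Longest substring with no repeats: "ahgcb" with length 5

5


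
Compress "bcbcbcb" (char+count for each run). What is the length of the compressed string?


Input: bcbcbcb
Runs:
  'b' x 1 => "b1"
  'c' x 1 => "c1"
  'b' x 1 => "b1"
  'c' x 1 => "c1"
  'b' x 1 => "b1"
  'c' x 1 => "c1"
  'b' x 1 => "b1"
Compressed: "b1c1b1c1b1c1b1"
Compressed length: 14

14


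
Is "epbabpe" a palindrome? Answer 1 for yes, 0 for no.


Input: epbabpe
Reversed: epbabpe
  Compare pos 0 ('e') with pos 6 ('e'): match
  Compare pos 1 ('p') with pos 5 ('p'): match
  Compare pos 2 ('b') with pos 4 ('b'): match
Result: palindrome

1


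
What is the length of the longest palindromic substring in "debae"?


Input: "debae"
Checking substrings for palindromes:
  No multi-char palindromic substrings found
Longest palindromic substring: "d" with length 1

1


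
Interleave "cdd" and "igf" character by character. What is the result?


Interleaving "cdd" and "igf":
  Position 0: 'c' from first, 'i' from second => "ci"
  Position 1: 'd' from first, 'g' from second => "dg"
  Position 2: 'd' from first, 'f' from second => "df"
Result: cidgdf

cidgdf


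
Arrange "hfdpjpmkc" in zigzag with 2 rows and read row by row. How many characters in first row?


Zigzag "hfdpjpmkc" into 2 rows:
Placing characters:
  'h' => row 0
  'f' => row 1
  'd' => row 0
  'p' => row 1
  'j' => row 0
  'p' => row 1
  'm' => row 0
  'k' => row 1
  'c' => row 0
Rows:
  Row 0: "hdjmc"
  Row 1: "fppk"
First row length: 5

5


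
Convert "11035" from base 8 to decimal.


Input: "11035" in base 8
Positional expansion:
  Digit '1' (value 1) x 8^4 = 4096
  Digit '1' (value 1) x 8^3 = 512
  Digit '0' (value 0) x 8^2 = 0
  Digit '3' (value 3) x 8^1 = 24
  Digit '5' (value 5) x 8^0 = 5
Sum = 4637

4637


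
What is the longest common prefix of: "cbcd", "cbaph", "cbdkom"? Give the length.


Words: cbcd, cbaph, cbdkom
  Position 0: all 'c' => match
  Position 1: all 'b' => match
  Position 2: ('c', 'a', 'd') => mismatch, stop
LCP = "cb" (length 2)

2


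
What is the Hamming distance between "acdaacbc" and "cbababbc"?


Comparing "acdaacbc" and "cbababbc" position by position:
  Position 0: 'a' vs 'c' => differ
  Position 1: 'c' vs 'b' => differ
  Position 2: 'd' vs 'a' => differ
  Position 3: 'a' vs 'b' => differ
  Position 4: 'a' vs 'a' => same
  Position 5: 'c' vs 'b' => differ
  Position 6: 'b' vs 'b' => same
  Position 7: 'c' vs 'c' => same
Total differences (Hamming distance): 5

5


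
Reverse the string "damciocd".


Input: damciocd
Reading characters right to left:
  Position 7: 'd'
  Position 6: 'c'
  Position 5: 'o'
  Position 4: 'i'
  Position 3: 'c'
  Position 2: 'm'
  Position 1: 'a'
  Position 0: 'd'
Reversed: dcoicmad

dcoicmad


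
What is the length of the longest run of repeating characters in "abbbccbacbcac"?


Input: "abbbccbacbcac"
Scanning for longest run:
  Position 1 ('b'): new char, reset run to 1
  Position 2 ('b'): continues run of 'b', length=2
  Position 3 ('b'): continues run of 'b', length=3
  Position 4 ('c'): new char, reset run to 1
  Position 5 ('c'): continues run of 'c', length=2
  Position 6 ('b'): new char, reset run to 1
  Position 7 ('a'): new char, reset run to 1
  Position 8 ('c'): new char, reset run to 1
  Position 9 ('b'): new char, reset run to 1
  Position 10 ('c'): new char, reset run to 1
  Position 11 ('a'): new char, reset run to 1
  Position 12 ('c'): new char, reset run to 1
Longest run: 'b' with length 3

3


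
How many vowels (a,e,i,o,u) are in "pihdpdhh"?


Input: pihdpdhh
Checking each character:
  'p' at position 0: consonant
  'i' at position 1: vowel (running total: 1)
  'h' at position 2: consonant
  'd' at position 3: consonant
  'p' at position 4: consonant
  'd' at position 5: consonant
  'h' at position 6: consonant
  'h' at position 7: consonant
Total vowels: 1

1


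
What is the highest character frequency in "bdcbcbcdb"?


Input: bdcbcbcdb
Character counts:
  'b': 4
  'c': 3
  'd': 2
Maximum frequency: 4

4


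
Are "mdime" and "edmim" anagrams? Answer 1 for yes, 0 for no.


Strings: "mdime", "edmim"
Sorted first:  deimm
Sorted second: deimm
Sorted forms match => anagrams

1


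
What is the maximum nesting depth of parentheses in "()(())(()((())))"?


Input: "()(())(()((())))"
Tracking depth:
  Position 0 '(': depth becomes 1
  Position 1 ')': depth becomes 0
  Position 2 '(': depth becomes 1
  Position 3 '(': depth becomes 2
  Position 4 ')': depth becomes 1
  Position 5 ')': depth becomes 0
  Position 6 '(': depth becomes 1
  Position 7 '(': depth becomes 2
  Position 8 ')': depth becomes 1
  Position 9 '(': depth becomes 2
  Position 10 '(': depth becomes 3
  Position 11 '(': depth becomes 4
  Position 12 ')': depth becomes 3
  Position 13 ')': depth becomes 2
  Position 14 ')': depth becomes 1
  Position 15 ')': depth becomes 0
Maximum depth reached: 4

4


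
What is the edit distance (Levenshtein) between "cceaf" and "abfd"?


Computing edit distance: "cceaf" -> "abfd"
DP table:
           a    b    f    d
      0    1    2    3    4
  c   1    1    2    3    4
  c   2    2    2    3    4
  e   3    3    3    3    4
  a   4    3    4    4    4
  f   5    4    4    4    5
Edit distance = dp[5][4] = 5

5


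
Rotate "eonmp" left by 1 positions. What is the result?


Input: "eonmp", rotate left by 1
First 1 characters: "e"
Remaining characters: "onmp"
Concatenate remaining + first: "onmp" + "e" = "onmpe"

onmpe


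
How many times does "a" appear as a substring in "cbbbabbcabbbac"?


Searching for "a" in "cbbbabbcabbbac"
Scanning each position:
  Position 0: "c" => no
  Position 1: "b" => no
  Position 2: "b" => no
  Position 3: "b" => no
  Position 4: "a" => MATCH
  Position 5: "b" => no
  Position 6: "b" => no
  Position 7: "c" => no
  Position 8: "a" => MATCH
  Position 9: "b" => no
  Position 10: "b" => no
  Position 11: "b" => no
  Position 12: "a" => MATCH
  Position 13: "c" => no
Total occurrences: 3

3


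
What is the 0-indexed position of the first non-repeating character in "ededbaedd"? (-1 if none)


Input: ededbaedd
Character frequencies:
  'a': 1
  'b': 1
  'd': 4
  'e': 3
Scanning left to right for freq == 1:
  Position 0 ('e'): freq=3, skip
  Position 1 ('d'): freq=4, skip
  Position 2 ('e'): freq=3, skip
  Position 3 ('d'): freq=4, skip
  Position 4 ('b'): unique! => answer = 4

4


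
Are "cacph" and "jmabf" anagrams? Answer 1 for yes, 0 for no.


Strings: "cacph", "jmabf"
Sorted first:  acchp
Sorted second: abfjm
Differ at position 1: 'c' vs 'b' => not anagrams

0


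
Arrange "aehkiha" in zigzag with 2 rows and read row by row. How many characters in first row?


Zigzag "aehkiha" into 2 rows:
Placing characters:
  'a' => row 0
  'e' => row 1
  'h' => row 0
  'k' => row 1
  'i' => row 0
  'h' => row 1
  'a' => row 0
Rows:
  Row 0: "ahia"
  Row 1: "ekh"
First row length: 4

4


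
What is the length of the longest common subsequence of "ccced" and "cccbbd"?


LCS of "ccced" and "cccbbd"
DP table:
           c    c    c    b    b    d
      0    0    0    0    0    0    0
  c   0    1    1    1    1    1    1
  c   0    1    2    2    2    2    2
  c   0    1    2    3    3    3    3
  e   0    1    2    3    3    3    3
  d   0    1    2    3    3    3    4
LCS length = dp[5][6] = 4

4


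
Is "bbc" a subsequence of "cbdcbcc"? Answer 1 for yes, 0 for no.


Check if "bbc" is a subsequence of "cbdcbcc"
Greedy scan:
  Position 0 ('c'): no match needed
  Position 1 ('b'): matches sub[0] = 'b'
  Position 2 ('d'): no match needed
  Position 3 ('c'): no match needed
  Position 4 ('b'): matches sub[1] = 'b'
  Position 5 ('c'): matches sub[2] = 'c'
  Position 6 ('c'): no match needed
All 3 characters matched => is a subsequence

1


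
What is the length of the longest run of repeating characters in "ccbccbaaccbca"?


Input: "ccbccbaaccbca"
Scanning for longest run:
  Position 1 ('c'): continues run of 'c', length=2
  Position 2 ('b'): new char, reset run to 1
  Position 3 ('c'): new char, reset run to 1
  Position 4 ('c'): continues run of 'c', length=2
  Position 5 ('b'): new char, reset run to 1
  Position 6 ('a'): new char, reset run to 1
  Position 7 ('a'): continues run of 'a', length=2
  Position 8 ('c'): new char, reset run to 1
  Position 9 ('c'): continues run of 'c', length=2
  Position 10 ('b'): new char, reset run to 1
  Position 11 ('c'): new char, reset run to 1
  Position 12 ('a'): new char, reset run to 1
Longest run: 'c' with length 2

2


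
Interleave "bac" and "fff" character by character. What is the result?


Interleaving "bac" and "fff":
  Position 0: 'b' from first, 'f' from second => "bf"
  Position 1: 'a' from first, 'f' from second => "af"
  Position 2: 'c' from first, 'f' from second => "cf"
Result: bfafcf

bfafcf


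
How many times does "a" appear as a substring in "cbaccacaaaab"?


Searching for "a" in "cbaccacaaaab"
Scanning each position:
  Position 0: "c" => no
  Position 1: "b" => no
  Position 2: "a" => MATCH
  Position 3: "c" => no
  Position 4: "c" => no
  Position 5: "a" => MATCH
  Position 6: "c" => no
  Position 7: "a" => MATCH
  Position 8: "a" => MATCH
  Position 9: "a" => MATCH
  Position 10: "a" => MATCH
  Position 11: "b" => no
Total occurrences: 6

6


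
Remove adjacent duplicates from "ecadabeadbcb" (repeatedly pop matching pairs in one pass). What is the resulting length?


Input: ecadabeadbcb
Stack-based adjacent duplicate removal:
  Read 'e': push. Stack: e
  Read 'c': push. Stack: ec
  Read 'a': push. Stack: eca
  Read 'd': push. Stack: ecad
  Read 'a': push. Stack: ecada
  Read 'b': push. Stack: ecadab
  Read 'e': push. Stack: ecadabe
  Read 'a': push. Stack: ecadabea
  Read 'd': push. Stack: ecadabead
  Read 'b': push. Stack: ecadabeadb
  Read 'c': push. Stack: ecadabeadbc
  Read 'b': push. Stack: ecadabeadbcb
Final stack: "ecadabeadbcb" (length 12)

12


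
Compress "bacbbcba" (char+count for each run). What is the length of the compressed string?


Input: bacbbcba
Runs:
  'b' x 1 => "b1"
  'a' x 1 => "a1"
  'c' x 1 => "c1"
  'b' x 2 => "b2"
  'c' x 1 => "c1"
  'b' x 1 => "b1"
  'a' x 1 => "a1"
Compressed: "b1a1c1b2c1b1a1"
Compressed length: 14

14


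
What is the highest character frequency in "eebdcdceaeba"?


Input: eebdcdceaeba
Character counts:
  'a': 2
  'b': 2
  'c': 2
  'd': 2
  'e': 4
Maximum frequency: 4

4


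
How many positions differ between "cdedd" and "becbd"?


Comparing "cdedd" and "becbd" position by position:
  Position 0: 'c' vs 'b' => DIFFER
  Position 1: 'd' vs 'e' => DIFFER
  Position 2: 'e' vs 'c' => DIFFER
  Position 3: 'd' vs 'b' => DIFFER
  Position 4: 'd' vs 'd' => same
Positions that differ: 4

4


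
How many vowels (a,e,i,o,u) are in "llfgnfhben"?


Input: llfgnfhben
Checking each character:
  'l' at position 0: consonant
  'l' at position 1: consonant
  'f' at position 2: consonant
  'g' at position 3: consonant
  'n' at position 4: consonant
  'f' at position 5: consonant
  'h' at position 6: consonant
  'b' at position 7: consonant
  'e' at position 8: vowel (running total: 1)
  'n' at position 9: consonant
Total vowels: 1

1


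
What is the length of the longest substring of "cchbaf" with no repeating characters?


Input: "cchbaf"
Sliding window (track last position of each char):
  Position 0 ('c'): window [0,0] length 1 -- new best
  Position 1 ('c'): repeat (last at 0), move window start to 1
  Position 1 ('c'): window [1,1] length 1
  Position 2 ('h'): window [1,2] length 2 -- new best
  Position 3 ('b'): window [1,3] length 3 -- new best
  Position 4 ('a'): window [1,4] length 4 -- new best
  Position 5 ('f'): window [1,5] length 5 -- new best
Longest substring with no repeats: "chbaf" with length 5

5


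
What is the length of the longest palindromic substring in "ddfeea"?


Input: "ddfeea"
Checking substrings for palindromes:
  [0:2] "dd" (len 2) => palindrome
  [3:5] "ee" (len 2) => palindrome
Longest palindromic substring: "dd" with length 2

2


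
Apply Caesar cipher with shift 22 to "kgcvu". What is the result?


Caesar cipher: shift "kgcvu" by 22
  'k' (pos 10) + 22 = pos 6 = 'g'
  'g' (pos 6) + 22 = pos 2 = 'c'
  'c' (pos 2) + 22 = pos 24 = 'y'
  'v' (pos 21) + 22 = pos 17 = 'r'
  'u' (pos 20) + 22 = pos 16 = 'q'
Result: gcyrq

gcyrq


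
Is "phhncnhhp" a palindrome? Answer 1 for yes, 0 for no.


Input: phhncnhhp
Reversed: phhncnhhp
  Compare pos 0 ('p') with pos 8 ('p'): match
  Compare pos 1 ('h') with pos 7 ('h'): match
  Compare pos 2 ('h') with pos 6 ('h'): match
  Compare pos 3 ('n') with pos 5 ('n'): match
Result: palindrome

1


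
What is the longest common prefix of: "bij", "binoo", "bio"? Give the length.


Words: bij, binoo, bio
  Position 0: all 'b' => match
  Position 1: all 'i' => match
  Position 2: ('j', 'n', 'o') => mismatch, stop
LCP = "bi" (length 2)

2


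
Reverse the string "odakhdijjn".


Input: odakhdijjn
Reading characters right to left:
  Position 9: 'n'
  Position 8: 'j'
  Position 7: 'j'
  Position 6: 'i'
  Position 5: 'd'
  Position 4: 'h'
  Position 3: 'k'
  Position 2: 'a'
  Position 1: 'd'
  Position 0: 'o'
Reversed: njjidhkado

njjidhkado


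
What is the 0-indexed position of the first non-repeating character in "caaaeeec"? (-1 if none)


Input: caaaeeec
Character frequencies:
  'a': 3
  'c': 2
  'e': 3
Scanning left to right for freq == 1:
  Position 0 ('c'): freq=2, skip
  Position 1 ('a'): freq=3, skip
  Position 2 ('a'): freq=3, skip
  Position 3 ('a'): freq=3, skip
  Position 4 ('e'): freq=3, skip
  Position 5 ('e'): freq=3, skip
  Position 6 ('e'): freq=3, skip
  Position 7 ('c'): freq=2, skip
  No unique character found => answer = -1

-1


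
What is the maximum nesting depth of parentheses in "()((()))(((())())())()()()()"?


Input: "()((()))(((())())())()()()()"
Tracking depth:
  Position 0 '(': depth becomes 1
  Position 1 ')': depth becomes 0
  Position 2 '(': depth becomes 1
  Position 3 '(': depth becomes 2
  Position 4 '(': depth becomes 3
  Position 5 ')': depth becomes 2
  Position 6 ')': depth becomes 1
  Position 7 ')': depth becomes 0
  Position 8 '(': depth becomes 1
  Position 9 '(': depth becomes 2
  Position 10 '(': depth becomes 3
  Position 11 '(': depth becomes 4
  Position 12 ')': depth becomes 3
  Position 13 ')': depth becomes 2
  Position 14 '(': depth becomes 3
  Position 15 ')': depth becomes 2
  Position 16 ')': depth becomes 1
  Position 17 '(': depth becomes 2
  Position 18 ')': depth becomes 1
  Position 19 ')': depth becomes 0
  Position 20 '(': depth becomes 1
  Position 21 ')': depth becomes 0
  Position 22 '(': depth becomes 1
  Position 23 ')': depth becomes 0
  Position 24 '(': depth becomes 1
  Position 25 ')': depth becomes 0
  Position 26 '(': depth becomes 1
  Position 27 ')': depth becomes 0
Maximum depth reached: 4

4


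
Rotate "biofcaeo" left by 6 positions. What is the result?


Input: "biofcaeo", rotate left by 6
First 6 characters: "biofca"
Remaining characters: "eo"
Concatenate remaining + first: "eo" + "biofca" = "eobiofca"

eobiofca


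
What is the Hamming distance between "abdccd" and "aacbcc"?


Comparing "abdccd" and "aacbcc" position by position:
  Position 0: 'a' vs 'a' => same
  Position 1: 'b' vs 'a' => differ
  Position 2: 'd' vs 'c' => differ
  Position 3: 'c' vs 'b' => differ
  Position 4: 'c' vs 'c' => same
  Position 5: 'd' vs 'c' => differ
Total differences (Hamming distance): 4

4


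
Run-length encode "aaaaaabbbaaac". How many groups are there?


Input: aaaaaabbbaaac
Scanning for consecutive runs:
  Group 1: 'a' x 6 (positions 0-5)
  Group 2: 'b' x 3 (positions 6-8)
  Group 3: 'a' x 3 (positions 9-11)
  Group 4: 'c' x 1 (positions 12-12)
Total groups: 4

4


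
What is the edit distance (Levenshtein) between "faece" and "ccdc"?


Computing edit distance: "faece" -> "ccdc"
DP table:
           c    c    d    c
      0    1    2    3    4
  f   1    1    2    3    4
  a   2    2    2    3    4
  e   3    3    3    3    4
  c   4    3    3    4    3
  e   5    4    4    4    4
Edit distance = dp[5][4] = 4

4


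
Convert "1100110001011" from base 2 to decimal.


Input: "1100110001011" in base 2
Positional expansion:
  Digit '1' (value 1) x 2^12 = 4096
  Digit '1' (value 1) x 2^11 = 2048
  Digit '0' (value 0) x 2^10 = 0
  Digit '0' (value 0) x 2^9 = 0
  Digit '1' (value 1) x 2^8 = 256
  Digit '1' (value 1) x 2^7 = 128
  Digit '0' (value 0) x 2^6 = 0
  Digit '0' (value 0) x 2^5 = 0
  Digit '0' (value 0) x 2^4 = 0
  Digit '1' (value 1) x 2^3 = 8
  Digit '0' (value 0) x 2^2 = 0
  Digit '1' (value 1) x 2^1 = 2
  Digit '1' (value 1) x 2^0 = 1
Sum = 6539

6539


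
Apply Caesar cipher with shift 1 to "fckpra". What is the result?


Caesar cipher: shift "fckpra" by 1
  'f' (pos 5) + 1 = pos 6 = 'g'
  'c' (pos 2) + 1 = pos 3 = 'd'
  'k' (pos 10) + 1 = pos 11 = 'l'
  'p' (pos 15) + 1 = pos 16 = 'q'
  'r' (pos 17) + 1 = pos 18 = 's'
  'a' (pos 0) + 1 = pos 1 = 'b'
Result: gdlqsb

gdlqsb


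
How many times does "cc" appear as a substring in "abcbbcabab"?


Searching for "cc" in "abcbbcabab"
Scanning each position:
  Position 0: "ab" => no
  Position 1: "bc" => no
  Position 2: "cb" => no
  Position 3: "bb" => no
  Position 4: "bc" => no
  Position 5: "ca" => no
  Position 6: "ab" => no
  Position 7: "ba" => no
  Position 8: "ab" => no
Total occurrences: 0

0


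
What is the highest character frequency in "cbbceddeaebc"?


Input: cbbceddeaebc
Character counts:
  'a': 1
  'b': 3
  'c': 3
  'd': 2
  'e': 3
Maximum frequency: 3

3


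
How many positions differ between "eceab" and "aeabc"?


Comparing "eceab" and "aeabc" position by position:
  Position 0: 'e' vs 'a' => DIFFER
  Position 1: 'c' vs 'e' => DIFFER
  Position 2: 'e' vs 'a' => DIFFER
  Position 3: 'a' vs 'b' => DIFFER
  Position 4: 'b' vs 'c' => DIFFER
Positions that differ: 5

5


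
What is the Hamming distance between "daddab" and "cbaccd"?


Comparing "daddab" and "cbaccd" position by position:
  Position 0: 'd' vs 'c' => differ
  Position 1: 'a' vs 'b' => differ
  Position 2: 'd' vs 'a' => differ
  Position 3: 'd' vs 'c' => differ
  Position 4: 'a' vs 'c' => differ
  Position 5: 'b' vs 'd' => differ
Total differences (Hamming distance): 6

6


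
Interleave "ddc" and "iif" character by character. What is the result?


Interleaving "ddc" and "iif":
  Position 0: 'd' from first, 'i' from second => "di"
  Position 1: 'd' from first, 'i' from second => "di"
  Position 2: 'c' from first, 'f' from second => "cf"
Result: didicf

didicf


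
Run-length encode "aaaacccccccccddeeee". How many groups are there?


Input: aaaacccccccccddeeee
Scanning for consecutive runs:
  Group 1: 'a' x 4 (positions 0-3)
  Group 2: 'c' x 9 (positions 4-12)
  Group 3: 'd' x 2 (positions 13-14)
  Group 4: 'e' x 4 (positions 15-18)
Total groups: 4

4


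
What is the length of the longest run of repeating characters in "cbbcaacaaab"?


Input: "cbbcaacaaab"
Scanning for longest run:
  Position 1 ('b'): new char, reset run to 1
  Position 2 ('b'): continues run of 'b', length=2
  Position 3 ('c'): new char, reset run to 1
  Position 4 ('a'): new char, reset run to 1
  Position 5 ('a'): continues run of 'a', length=2
  Position 6 ('c'): new char, reset run to 1
  Position 7 ('a'): new char, reset run to 1
  Position 8 ('a'): continues run of 'a', length=2
  Position 9 ('a'): continues run of 'a', length=3
  Position 10 ('b'): new char, reset run to 1
Longest run: 'a' with length 3

3


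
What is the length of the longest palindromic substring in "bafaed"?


Input: "bafaed"
Checking substrings for palindromes:
  [1:4] "afa" (len 3) => palindrome
Longest palindromic substring: "afa" with length 3

3


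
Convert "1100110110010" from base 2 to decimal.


Input: "1100110110010" in base 2
Positional expansion:
  Digit '1' (value 1) x 2^12 = 4096
  Digit '1' (value 1) x 2^11 = 2048
  Digit '0' (value 0) x 2^10 = 0
  Digit '0' (value 0) x 2^9 = 0
  Digit '1' (value 1) x 2^8 = 256
  Digit '1' (value 1) x 2^7 = 128
  Digit '0' (value 0) x 2^6 = 0
  Digit '1' (value 1) x 2^5 = 32
  Digit '1' (value 1) x 2^4 = 16
  Digit '0' (value 0) x 2^3 = 0
  Digit '0' (value 0) x 2^2 = 0
  Digit '1' (value 1) x 2^1 = 2
  Digit '0' (value 0) x 2^0 = 0
Sum = 6578

6578


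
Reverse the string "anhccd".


Input: anhccd
Reading characters right to left:
  Position 5: 'd'
  Position 4: 'c'
  Position 3: 'c'
  Position 2: 'h'
  Position 1: 'n'
  Position 0: 'a'
Reversed: dcchna

dcchna


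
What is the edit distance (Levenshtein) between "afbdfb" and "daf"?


Computing edit distance: "afbdfb" -> "daf"
DP table:
           d    a    f
      0    1    2    3
  a   1    1    1    2
  f   2    2    2    1
  b   3    3    3    2
  d   4    3    4    3
  f   5    4    4    4
  b   6    5    5    5
Edit distance = dp[6][3] = 5

5


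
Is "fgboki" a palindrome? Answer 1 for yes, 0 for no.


Input: fgboki
Reversed: ikobgf
  Compare pos 0 ('f') with pos 5 ('i'): MISMATCH
  Compare pos 1 ('g') with pos 4 ('k'): MISMATCH
  Compare pos 2 ('b') with pos 3 ('o'): MISMATCH
Result: not a palindrome

0


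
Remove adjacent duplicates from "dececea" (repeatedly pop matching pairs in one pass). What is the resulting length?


Input: dececea
Stack-based adjacent duplicate removal:
  Read 'd': push. Stack: d
  Read 'e': push. Stack: de
  Read 'c': push. Stack: dec
  Read 'e': push. Stack: dece
  Read 'c': push. Stack: decec
  Read 'e': push. Stack: decece
  Read 'a': push. Stack: dececea
Final stack: "dececea" (length 7)

7


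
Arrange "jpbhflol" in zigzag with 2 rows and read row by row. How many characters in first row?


Zigzag "jpbhflol" into 2 rows:
Placing characters:
  'j' => row 0
  'p' => row 1
  'b' => row 0
  'h' => row 1
  'f' => row 0
  'l' => row 1
  'o' => row 0
  'l' => row 1
Rows:
  Row 0: "jbfo"
  Row 1: "phll"
First row length: 4

4


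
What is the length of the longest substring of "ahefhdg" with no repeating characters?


Input: "ahefhdg"
Sliding window (track last position of each char):
  Position 0 ('a'): window [0,0] length 1 -- new best
  Position 1 ('h'): window [0,1] length 2 -- new best
  Position 2 ('e'): window [0,2] length 3 -- new best
  Position 3 ('f'): window [0,3] length 4 -- new best
  Position 4 ('h'): repeat (last at 1), move window start to 2
  Position 4 ('h'): window [2,4] length 3
  Position 5 ('d'): window [2,5] length 4
  Position 6 ('g'): window [2,6] length 5 -- new best
Longest substring with no repeats: "efhdg" with length 5

5


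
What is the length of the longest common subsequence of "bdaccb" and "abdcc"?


LCS of "bdaccb" and "abdcc"
DP table:
           a    b    d    c    c
      0    0    0    0    0    0
  b   0    0    1    1    1    1
  d   0    0    1    2    2    2
  a   0    1    1    2    2    2
  c   0    1    1    2    3    3
  c   0    1    1    2    3    4
  b   0    1    2    2    3    4
LCS length = dp[6][5] = 4

4


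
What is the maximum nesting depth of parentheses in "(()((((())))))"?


Input: "(()((((())))))"
Tracking depth:
  Position 0 '(': depth becomes 1
  Position 1 '(': depth becomes 2
  Position 2 ')': depth becomes 1
  Position 3 '(': depth becomes 2
  Position 4 '(': depth becomes 3
  Position 5 '(': depth becomes 4
  Position 6 '(': depth becomes 5
  Position 7 '(': depth becomes 6
  Position 8 ')': depth becomes 5
  Position 9 ')': depth becomes 4
  Position 10 ')': depth becomes 3
  Position 11 ')': depth becomes 2
  Position 12 ')': depth becomes 1
  Position 13 ')': depth becomes 0
Maximum depth reached: 6

6


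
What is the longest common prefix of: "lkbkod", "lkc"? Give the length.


Words: lkbkod, lkc
  Position 0: all 'l' => match
  Position 1: all 'k' => match
  Position 2: ('b', 'c') => mismatch, stop
LCP = "lk" (length 2)

2


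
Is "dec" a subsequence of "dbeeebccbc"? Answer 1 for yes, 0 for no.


Check if "dec" is a subsequence of "dbeeebccbc"
Greedy scan:
  Position 0 ('d'): matches sub[0] = 'd'
  Position 1 ('b'): no match needed
  Position 2 ('e'): matches sub[1] = 'e'
  Position 3 ('e'): no match needed
  Position 4 ('e'): no match needed
  Position 5 ('b'): no match needed
  Position 6 ('c'): matches sub[2] = 'c'
  Position 7 ('c'): no match needed
  Position 8 ('b'): no match needed
  Position 9 ('c'): no match needed
All 3 characters matched => is a subsequence

1


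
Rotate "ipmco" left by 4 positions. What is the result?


Input: "ipmco", rotate left by 4
First 4 characters: "ipmc"
Remaining characters: "o"
Concatenate remaining + first: "o" + "ipmc" = "oipmc"

oipmc


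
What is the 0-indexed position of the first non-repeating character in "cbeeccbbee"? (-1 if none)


Input: cbeeccbbee
Character frequencies:
  'b': 3
  'c': 3
  'e': 4
Scanning left to right for freq == 1:
  Position 0 ('c'): freq=3, skip
  Position 1 ('b'): freq=3, skip
  Position 2 ('e'): freq=4, skip
  Position 3 ('e'): freq=4, skip
  Position 4 ('c'): freq=3, skip
  Position 5 ('c'): freq=3, skip
  Position 6 ('b'): freq=3, skip
  Position 7 ('b'): freq=3, skip
  Position 8 ('e'): freq=4, skip
  Position 9 ('e'): freq=4, skip
  No unique character found => answer = -1

-1


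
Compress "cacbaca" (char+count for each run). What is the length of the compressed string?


Input: cacbaca
Runs:
  'c' x 1 => "c1"
  'a' x 1 => "a1"
  'c' x 1 => "c1"
  'b' x 1 => "b1"
  'a' x 1 => "a1"
  'c' x 1 => "c1"
  'a' x 1 => "a1"
Compressed: "c1a1c1b1a1c1a1"
Compressed length: 14

14


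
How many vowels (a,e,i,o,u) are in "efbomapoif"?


Input: efbomapoif
Checking each character:
  'e' at position 0: vowel (running total: 1)
  'f' at position 1: consonant
  'b' at position 2: consonant
  'o' at position 3: vowel (running total: 2)
  'm' at position 4: consonant
  'a' at position 5: vowel (running total: 3)
  'p' at position 6: consonant
  'o' at position 7: vowel (running total: 4)
  'i' at position 8: vowel (running total: 5)
  'f' at position 9: consonant
Total vowels: 5

5
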